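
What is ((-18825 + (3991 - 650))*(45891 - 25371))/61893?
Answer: -35303520/6877 ≈ -5133.6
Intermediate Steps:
((-18825 + (3991 - 650))*(45891 - 25371))/61893 = ((-18825 + 3341)*20520)*(1/61893) = -15484*20520*(1/61893) = -317731680*1/61893 = -35303520/6877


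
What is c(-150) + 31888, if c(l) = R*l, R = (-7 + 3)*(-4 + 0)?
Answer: 29488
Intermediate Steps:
R = 16 (R = -4*(-4) = 16)
c(l) = 16*l
c(-150) + 31888 = 16*(-150) + 31888 = -2400 + 31888 = 29488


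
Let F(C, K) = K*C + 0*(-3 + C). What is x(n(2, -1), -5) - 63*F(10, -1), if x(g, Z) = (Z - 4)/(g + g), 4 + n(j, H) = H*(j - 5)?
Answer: 1269/2 ≈ 634.50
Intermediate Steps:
n(j, H) = -4 + H*(-5 + j) (n(j, H) = -4 + H*(j - 5) = -4 + H*(-5 + j))
x(g, Z) = (-4 + Z)/(2*g) (x(g, Z) = (-4 + Z)/((2*g)) = (-4 + Z)*(1/(2*g)) = (-4 + Z)/(2*g))
F(C, K) = C*K (F(C, K) = C*K + 0 = C*K)
x(n(2, -1), -5) - 63*F(10, -1) = (-4 - 5)/(2*(-4 - 5*(-1) - 1*2)) - 630*(-1) = (½)*(-9)/(-4 + 5 - 2) - 63*(-10) = (½)*(-9)/(-1) + 630 = (½)*(-1)*(-9) + 630 = 9/2 + 630 = 1269/2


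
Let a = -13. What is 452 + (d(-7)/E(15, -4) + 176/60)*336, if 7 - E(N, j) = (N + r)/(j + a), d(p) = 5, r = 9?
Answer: 1170684/715 ≈ 1637.3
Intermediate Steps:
E(N, j) = 7 - (9 + N)/(-13 + j) (E(N, j) = 7 - (N + 9)/(j - 13) = 7 - (9 + N)/(-13 + j))
452 + (d(-7)/E(15, -4) + 176/60)*336 = 452 + (5/(((-100 - 1*15 + 7*(-4))/(-13 - 4))) + 176/60)*336 = 452 + (5/(((-100 - 15 - 28)/(-17))) + 176*(1/60))*336 = 452 + (5/((-1/17*(-143))) + 44/15)*336 = 452 + (5/(143/17) + 44/15)*336 = 452 + (5*(17/143) + 44/15)*336 = 452 + (85/143 + 44/15)*336 = 452 + (7567/2145)*336 = 452 + 847504/715 = 1170684/715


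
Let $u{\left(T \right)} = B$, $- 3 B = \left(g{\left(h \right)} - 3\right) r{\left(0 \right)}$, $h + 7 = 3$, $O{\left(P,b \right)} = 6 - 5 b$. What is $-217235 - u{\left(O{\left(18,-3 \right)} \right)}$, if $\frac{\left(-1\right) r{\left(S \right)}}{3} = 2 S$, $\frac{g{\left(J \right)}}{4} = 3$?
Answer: $-217235$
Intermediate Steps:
$h = -4$ ($h = -7 + 3 = -4$)
$g{\left(J \right)} = 12$ ($g{\left(J \right)} = 4 \cdot 3 = 12$)
$r{\left(S \right)} = - 6 S$ ($r{\left(S \right)} = - 3 \cdot 2 S = - 6 S$)
$B = 0$ ($B = - \frac{\left(12 - 3\right) \left(\left(-6\right) 0\right)}{3} = - \frac{9 \cdot 0}{3} = \left(- \frac{1}{3}\right) 0 = 0$)
$u{\left(T \right)} = 0$
$-217235 - u{\left(O{\left(18,-3 \right)} \right)} = -217235 - 0 = -217235 + 0 = -217235$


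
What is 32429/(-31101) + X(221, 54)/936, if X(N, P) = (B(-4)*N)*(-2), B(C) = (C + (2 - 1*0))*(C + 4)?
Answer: -32429/31101 ≈ -1.0427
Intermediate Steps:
B(C) = (2 + C)*(4 + C) (B(C) = (C + (2 + 0))*(4 + C) = (C + 2)*(4 + C) = (2 + C)*(4 + C))
X(N, P) = 0 (X(N, P) = ((8 + (-4)**2 + 6*(-4))*N)*(-2) = ((8 + 16 - 24)*N)*(-2) = (0*N)*(-2) = 0*(-2) = 0)
32429/(-31101) + X(221, 54)/936 = 32429/(-31101) + 0/936 = 32429*(-1/31101) + 0*(1/936) = -32429/31101 + 0 = -32429/31101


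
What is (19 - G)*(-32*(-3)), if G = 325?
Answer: -29376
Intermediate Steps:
(19 - G)*(-32*(-3)) = (19 - 1*325)*(-32*(-3)) = (19 - 325)*96 = -306*96 = -29376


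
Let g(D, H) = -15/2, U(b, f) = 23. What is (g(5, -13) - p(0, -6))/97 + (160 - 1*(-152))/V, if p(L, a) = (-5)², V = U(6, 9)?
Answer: 59033/4462 ≈ 13.230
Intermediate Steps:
V = 23
p(L, a) = 25
g(D, H) = -15/2 (g(D, H) = -15*½ = -15/2)
(g(5, -13) - p(0, -6))/97 + (160 - 1*(-152))/V = (-15/2 - 1*25)/97 + (160 - 1*(-152))/23 = (-15/2 - 25)*(1/97) + (160 + 152)*(1/23) = -65/2*1/97 + 312*(1/23) = -65/194 + 312/23 = 59033/4462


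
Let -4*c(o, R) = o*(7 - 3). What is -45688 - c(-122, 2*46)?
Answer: -45810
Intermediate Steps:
c(o, R) = -o (c(o, R) = -o*(7 - 3)/4 = -o*4/4 = -o)
-45688 - c(-122, 2*46) = -45688 - (-1)*(-122) = -45688 - 1*122 = -45688 - 122 = -45810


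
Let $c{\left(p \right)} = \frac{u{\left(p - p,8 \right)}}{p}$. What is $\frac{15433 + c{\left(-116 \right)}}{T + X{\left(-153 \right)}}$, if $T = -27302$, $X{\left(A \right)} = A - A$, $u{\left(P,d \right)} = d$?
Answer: $- \frac{447555}{791758} \approx -0.56527$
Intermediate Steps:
$c{\left(p \right)} = \frac{8}{p}$
$X{\left(A \right)} = 0$
$\frac{15433 + c{\left(-116 \right)}}{T + X{\left(-153 \right)}} = \frac{15433 + \frac{8}{-116}}{-27302 + 0} = \frac{15433 + 8 \left(- \frac{1}{116}\right)}{-27302} = \left(15433 - \frac{2}{29}\right) \left(- \frac{1}{27302}\right) = \frac{447555}{29} \left(- \frac{1}{27302}\right) = - \frac{447555}{791758}$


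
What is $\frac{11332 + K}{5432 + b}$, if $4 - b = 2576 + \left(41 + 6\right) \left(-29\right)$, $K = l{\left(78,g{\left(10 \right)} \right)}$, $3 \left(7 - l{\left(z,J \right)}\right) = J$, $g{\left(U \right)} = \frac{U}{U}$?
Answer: $\frac{34016}{12669} \approx 2.685$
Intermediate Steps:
$g{\left(U \right)} = 1$
$l{\left(z,J \right)} = 7 - \frac{J}{3}$
$K = \frac{20}{3}$ ($K = 7 - \frac{1}{3} = \frac{20}{3} \approx 6.6667$)
$b = -1209$ ($b = 4 - \left(2576 + \left(41 + 6\right) \left(-29\right)\right) = 4 - \left(2576 + 47 \left(-29\right)\right) = 4 - \left(2576 - 1363\right) = 4 - 1213 = -1209$)
$\frac{11332 + K}{5432 + b} = \frac{11332 + \frac{20}{3}}{5432 - 1209} = \frac{34016}{3 \cdot 4223} = \frac{34016}{3} \cdot \frac{1}{4223} = \frac{34016}{12669}$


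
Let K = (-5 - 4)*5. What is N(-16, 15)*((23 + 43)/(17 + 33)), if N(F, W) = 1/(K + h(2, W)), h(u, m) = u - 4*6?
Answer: -33/1675 ≈ -0.019701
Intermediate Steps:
h(u, m) = -24 + u (h(u, m) = u - 24 = -24 + u)
K = -45 (K = -9*5 = -45)
N(F, W) = -1/67 (N(F, W) = 1/(-45 + (-24 + 2)) = 1/(-45 - 22) = 1/(-67) = -1/67)
N(-16, 15)*((23 + 43)/(17 + 33)) = -(23 + 43)/(67*(17 + 33)) = -66/(67*50) = -1/67*33/25 = -33/1675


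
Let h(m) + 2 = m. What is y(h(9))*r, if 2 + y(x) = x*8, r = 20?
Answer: 1080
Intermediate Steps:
h(m) = -2 + m
y(x) = -2 + 8*x (y(x) = -2 + x*8 = -2 + 8*x)
y(h(9))*r = (-2 + 8*(-2 + 9))*20 = (-2 + 8*7)*20 = (-2 + 56)*20 = 54*20 = 1080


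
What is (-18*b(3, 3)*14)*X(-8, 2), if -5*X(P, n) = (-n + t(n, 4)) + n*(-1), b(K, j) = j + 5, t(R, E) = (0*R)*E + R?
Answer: -4032/5 ≈ -806.40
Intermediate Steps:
t(R, E) = R (t(R, E) = 0*E + R = 0 + R = R)
b(K, j) = 5 + j
X(P, n) = n/5 (X(P, n) = -((-n + n) + n*(-1))/5 = -(0 - n)/5 = -(-1)*n/5 = n/5)
(-18*b(3, 3)*14)*X(-8, 2) = (-18*(5 + 3)*14)*((⅕)*2) = (-18*8*14)*(⅖) = -144*14*(⅖) = -2016*⅖ = -4032/5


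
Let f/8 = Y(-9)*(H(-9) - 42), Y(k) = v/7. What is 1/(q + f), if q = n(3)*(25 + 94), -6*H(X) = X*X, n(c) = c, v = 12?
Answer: -7/2829 ≈ -0.0024744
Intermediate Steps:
Y(k) = 12/7
H(X) = -X²/6 (H(X) = -X*X/6 = -X²/6)
q = 357 (q = 3*(25 + 94) = 3*119 = 357)
f = -5328/7 (f = 8*(12*(-⅙*(-9)² - 42)/7) = 8*(12*(-⅙*81 - 42)/7) = 8*(12*(-27/2 - 42)/7) = 8*((12/7)*(-111/2)) = 8*(-666/7) = -5328/7 ≈ -761.14)
1/(q + f) = 1/(357 - 5328/7) = 1/(-2829/7) = -7/2829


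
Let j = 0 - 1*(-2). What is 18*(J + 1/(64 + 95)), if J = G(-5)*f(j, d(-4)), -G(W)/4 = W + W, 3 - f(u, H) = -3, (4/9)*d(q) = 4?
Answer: 228966/53 ≈ 4320.1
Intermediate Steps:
j = 2 (j = 0 + 2 = 2)
d(q) = 9 (d(q) = (9/4)*4 = 9)
f(u, H) = 6 (f(u, H) = 3 - 1*(-3) = 3 + 3 = 6)
G(W) = -8*W (G(W) = -4*(W + W) = -8*W)
J = 240 (J = -8*(-5)*6 = 40*6 = 240)
18*(J + 1/(64 + 95)) = 18*(240 + 1/(64 + 95)) = 18*(240 + 1/159) = 18*(38161/159) = 228966/53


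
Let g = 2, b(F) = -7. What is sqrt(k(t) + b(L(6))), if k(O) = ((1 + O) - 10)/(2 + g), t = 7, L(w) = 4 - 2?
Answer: I*sqrt(30)/2 ≈ 2.7386*I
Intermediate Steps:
L(w) = 2
k(O) = -9/4 + O/4 (k(O) = ((1 + O) - 10)/(2 + 2) = (-9 + O)/4 = (-9 + O)*(1/4) = -9/4 + O/4)
sqrt(k(t) + b(L(6))) = sqrt((-9/4 + (1/4)*7) - 7) = sqrt((-9/4 + 7/4) - 7) = sqrt(-1/2 - 7) = sqrt(-15/2) = I*sqrt(30)/2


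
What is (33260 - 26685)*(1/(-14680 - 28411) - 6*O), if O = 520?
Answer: -883968780575/43091 ≈ -2.0514e+7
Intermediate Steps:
(33260 - 26685)*(1/(-14680 - 28411) - 6*O) = (33260 - 26685)*(1/(-14680 - 28411) - 6*520) = 6575*(1/(-43091) - 3120) = 6575*(-1/43091 - 3120) = 6575*(-134443921/43091) = -883968780575/43091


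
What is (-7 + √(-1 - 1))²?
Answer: (7 - I*√2)² ≈ 47.0 - 19.799*I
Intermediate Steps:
(-7 + √(-1 - 1))² = (-7 + √(-2))² = (-7 + I*√2)²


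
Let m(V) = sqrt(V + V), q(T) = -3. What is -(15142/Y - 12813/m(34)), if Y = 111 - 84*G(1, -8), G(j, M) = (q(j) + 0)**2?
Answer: 15142/645 + 12813*sqrt(17)/34 ≈ 1577.3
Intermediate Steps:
G(j, M) = 9 (G(j, M) = (-3 + 0)**2 = (-3)**2 = 9)
m(V) = sqrt(2)*sqrt(V) (m(V) = sqrt(2*V) = sqrt(2)*sqrt(V))
Y = -645 (Y = 111 - 84*9 = 111 - 756 = -645)
-(15142/Y - 12813/m(34)) = -(15142/(-645) - 12813*sqrt(17)/34) = -(15142*(-1/645) - 12813*sqrt(17)/34) = -(-15142/645 - 12813*sqrt(17)/34) = 15142/645 + 12813*sqrt(17)/34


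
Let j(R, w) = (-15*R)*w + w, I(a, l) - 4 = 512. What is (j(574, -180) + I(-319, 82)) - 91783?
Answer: 1458353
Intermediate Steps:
I(a, l) = 516 (I(a, l) = 4 + 512 = 516)
j(R, w) = w - 15*R*w (j(R, w) = -15*R*w + w = w - 15*R*w)
(j(574, -180) + I(-319, 82)) - 91783 = (-180*(1 - 15*574) + 516) - 91783 = (-180*(1 - 8610) + 516) - 91783 = (-180*(-8609) + 516) - 91783 = (1549620 + 516) - 91783 = 1550136 - 91783 = 1458353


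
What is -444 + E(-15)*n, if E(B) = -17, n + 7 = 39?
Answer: -988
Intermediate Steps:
n = 32 (n = -7 + 39 = 32)
-444 + E(-15)*n = -444 - 17*32 = -444 - 544 = -988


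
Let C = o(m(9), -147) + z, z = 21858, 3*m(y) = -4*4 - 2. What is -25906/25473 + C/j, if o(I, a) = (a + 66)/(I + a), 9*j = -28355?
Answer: -19535670725/2455775511 ≈ -7.9550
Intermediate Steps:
m(y) = -6 (m(y) = (-4*4 - 2)/3 = (-16 - 2)/3 = (⅓)*(-18) = -6)
j = -28355/9 (j = (⅑)*(-28355) = -28355/9 ≈ -3150.6)
o(I, a) = (66 + a)/(I + a)
C = 371595/17 (C = (66 - 147)/(-6 - 147) + 21858 = -81/(-153) + 21858 = -1/153*(-81) + 21858 = 9/17 + 21858 = 371595/17 ≈ 21859.)
-25906/25473 + C/j = -25906/25473 + 371595/(17*(-28355/9)) = -25906*1/25473 + (371595/17)*(-9/28355) = -25906/25473 - 668871/96407 = -19535670725/2455775511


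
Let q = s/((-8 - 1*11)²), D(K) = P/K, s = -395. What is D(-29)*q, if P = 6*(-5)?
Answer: -11850/10469 ≈ -1.1319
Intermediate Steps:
P = -30
D(K) = -30/K
q = -395/361 (q = -395/(-8 - 1*11)² = -395/(-8 - 11)² = -395/((-19)²) = -395/361 ≈ -1.0942)
D(-29)*q = -30/(-29)*(-395/361) = -30*(-1/29)*(-395/361) = (30/29)*(-395/361) = -11850/10469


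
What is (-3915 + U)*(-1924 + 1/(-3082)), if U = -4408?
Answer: 49353467387/3082 ≈ 1.6013e+7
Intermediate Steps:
(-3915 + U)*(-1924 + 1/(-3082)) = (-3915 - 4408)*(-1924 + 1/(-3082)) = -8323*(-1924 - 1/3082) = -8323*(-5929769/3082) = 49353467387/3082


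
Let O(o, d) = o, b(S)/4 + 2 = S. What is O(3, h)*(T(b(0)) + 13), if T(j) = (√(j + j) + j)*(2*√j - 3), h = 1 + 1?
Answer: 111 - 36*I + √2*(-48 - 96*I) ≈ 43.118 - 171.76*I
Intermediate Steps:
b(S) = -8 + 4*S
h = 2
T(j) = (-3 + 2*√j)*(j + √2*√j) (T(j) = (√(2*j) + j)*(-3 + 2*√j) = (√2*√j + j)*(-3 + 2*√j) = (j + √2*√j)*(-3 + 2*√j) = (-3 + 2*√j)*(j + √2*√j))
O(3, h)*(T(b(0)) + 13) = 3*((-3*(-8 + 4*0) + 2*(-8 + 4*0)^(3/2) - 3*√2*√(-8 + 4*0) + 2*(-8 + 4*0)*√2) + 13) = 3*((-3*(-8 + 0) + 2*(-8 + 0)^(3/2) - 3*√2*√(-8 + 0) + 2*(-8 + 0)*√2) + 13) = 3*((-3*(-8) + 2*(-8)^(3/2) - 3*√2*√(-8) + 2*(-8)*√2) + 13) = 3*((24 + 2*(-16*I*√2) - 3*√2*2*I*√2 - 16*√2) + 13) = 3*((24 - 32*I*√2 - 12*I - 16*√2) + 13) = 3*((24 - 16*√2 - 12*I - 32*I*√2) + 13) = 3*(37 - 16*√2 - 12*I - 32*I*√2) = 111 - 48*√2 - 36*I - 96*I*√2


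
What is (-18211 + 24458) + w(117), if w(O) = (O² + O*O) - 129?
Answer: 33496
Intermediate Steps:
w(O) = -129 + 2*O² (w(O) = (O² + O²) - 129 = 2*O² - 129 = -129 + 2*O²)
(-18211 + 24458) + w(117) = (-18211 + 24458) + (-129 + 2*117²) = 6247 + (-129 + 2*13689) = 6247 + (-129 + 27378) = 6247 + 27249 = 33496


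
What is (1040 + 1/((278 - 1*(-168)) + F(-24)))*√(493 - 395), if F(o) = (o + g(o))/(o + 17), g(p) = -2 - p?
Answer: 22742769*√2/3124 ≈ 10296.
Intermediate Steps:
F(o) = -2/(17 + o) (F(o) = (o + (-2 - o))/(o + 17) = -2/(17 + o))
(1040 + 1/((278 - 1*(-168)) + F(-24)))*√(493 - 395) = (1040 + 1/((278 - 1*(-168)) - 2/(17 - 24)))*√(493 - 395) = (1040 + 1/((278 + 168) - 2/(-7)))*√98 = (1040 + 1/(446 - 2*(-⅐)))*(7*√2) = (1040 + 1/(446 + 2/7))*(7*√2) = (1040 + 1/(3124/7))*(7*√2) = (1040 + 7/3124)*(7*√2) = 3248967*(7*√2)/3124 = 22742769*√2/3124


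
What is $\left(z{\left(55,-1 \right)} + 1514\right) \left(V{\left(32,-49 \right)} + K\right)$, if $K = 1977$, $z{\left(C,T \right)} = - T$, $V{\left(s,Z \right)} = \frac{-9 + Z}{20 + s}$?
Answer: $\frac{77830095}{26} \approx 2.9935 \cdot 10^{6}$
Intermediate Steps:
$V{\left(s,Z \right)} = \frac{-9 + Z}{20 + s}$
$\left(z{\left(55,-1 \right)} + 1514\right) \left(V{\left(32,-49 \right)} + K\right) = \left(\left(-1\right) \left(-1\right) + 1514\right) \left(\frac{-9 - 49}{20 + 32} + 1977\right) = \left(1 + 1514\right) \left(\frac{1}{52} \left(-58\right) + 1977\right) = 1515 \left(\frac{1}{52} \left(-58\right) + 1977\right) = 1515 \left(- \frac{29}{26} + 1977\right) = 1515 \cdot \frac{51373}{26} = \frac{77830095}{26}$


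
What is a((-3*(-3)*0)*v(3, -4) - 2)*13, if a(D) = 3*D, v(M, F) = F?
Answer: -78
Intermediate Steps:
a((-3*(-3)*0)*v(3, -4) - 2)*13 = (3*((-3*(-3)*0)*(-4) - 2))*13 = (3*((9*0)*(-4) - 2))*13 = (3*(0*(-4) - 2))*13 = (3*(0 - 2))*13 = (3*(-2))*13 = -6*13 = -78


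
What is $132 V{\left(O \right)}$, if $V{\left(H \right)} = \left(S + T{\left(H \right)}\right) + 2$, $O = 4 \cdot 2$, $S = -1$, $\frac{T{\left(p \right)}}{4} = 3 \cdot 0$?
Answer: $132$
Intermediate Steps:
$T{\left(p \right)} = 0$ ($T{\left(p \right)} = 4 \cdot 3 \cdot 0 = 4 \cdot 0 = 0$)
$O = 8$
$V{\left(H \right)} = 1$ ($V{\left(H \right)} = \left(-1 + 0\right) + 2 = -1 + 2 = 1$)
$132 V{\left(O \right)} = 132 \cdot 1 = 132$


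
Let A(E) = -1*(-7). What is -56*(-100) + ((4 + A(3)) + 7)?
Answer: 5618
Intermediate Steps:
A(E) = 7
-56*(-100) + ((4 + A(3)) + 7) = -56*(-100) + ((4 + 7) + 7) = 5600 + (11 + 7) = 5600 + 18 = 5618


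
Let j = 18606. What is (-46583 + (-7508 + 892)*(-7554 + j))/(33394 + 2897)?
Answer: -73166615/36291 ≈ -2016.1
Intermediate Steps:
(-46583 + (-7508 + 892)*(-7554 + j))/(33394 + 2897) = (-46583 + (-7508 + 892)*(-7554 + 18606))/(33394 + 2897) = (-46583 - 6616*11052)/36291 = (-46583 - 73120032)*(1/36291) = -73166615*1/36291 = -73166615/36291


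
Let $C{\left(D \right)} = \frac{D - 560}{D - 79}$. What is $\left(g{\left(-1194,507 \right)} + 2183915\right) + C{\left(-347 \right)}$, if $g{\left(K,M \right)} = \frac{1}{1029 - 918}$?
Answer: $\frac{34422901931}{15762} \approx 2.1839 \cdot 10^{6}$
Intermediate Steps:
$g{\left(K,M \right)} = \frac{1}{111}$
$C{\left(D \right)} = \frac{-560 + D}{-79 + D}$
$\left(g{\left(-1194,507 \right)} + 2183915\right) + C{\left(-347 \right)} = \left(\frac{1}{111} + 2183915\right) + \frac{-560 - 347}{-79 - 347} = \frac{242414566}{111} + \frac{1}{-426} \left(-907\right) = \frac{242414566}{111} - - \frac{907}{426} = \frac{242414566}{111} + \frac{907}{426} = \frac{34422901931}{15762}$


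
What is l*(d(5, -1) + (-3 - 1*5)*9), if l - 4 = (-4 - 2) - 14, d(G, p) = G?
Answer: 1072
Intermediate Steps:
l = -16 (l = 4 + ((-4 - 2) - 14) = 4 + (-6 - 14) = 4 - 20 = -16)
l*(d(5, -1) + (-3 - 1*5)*9) = -16*(5 + (-3 - 1*5)*9) = -16*(5 + (-3 - 5)*9) = -16*(5 - 8*9) = -16*(5 - 72) = -16*(-67) = 1072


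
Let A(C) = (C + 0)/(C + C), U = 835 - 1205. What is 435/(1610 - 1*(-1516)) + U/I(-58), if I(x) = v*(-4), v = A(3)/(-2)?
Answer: -385395/1042 ≈ -369.86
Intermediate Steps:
U = -370
A(C) = ½ (A(C) = C/((2*C)) = C*(1/(2*C)) = ½)
v = -¼ (v = (½)/(-2) = (½)*(-½) = -¼ ≈ -0.25000)
I(x) = 1 (I(x) = -¼*(-4) = 1)
435/(1610 - 1*(-1516)) + U/I(-58) = 435/(1610 - 1*(-1516)) - 370/1 = 435/(1610 + 1516) - 370*1 = 435/3126 - 370 = 435*(1/3126) - 370 = 145/1042 - 370 = -385395/1042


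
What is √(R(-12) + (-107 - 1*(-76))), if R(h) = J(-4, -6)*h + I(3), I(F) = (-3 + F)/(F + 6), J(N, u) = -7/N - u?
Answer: 2*I*√31 ≈ 11.136*I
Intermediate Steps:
J(N, u) = -u - 7/N
I(F) = (-3 + F)/(6 + F)
R(h) = 31*h/4 (R(h) = (-1*(-6) - 7/(-4))*h + (-3 + 3)/(6 + 3) = (6 - 7*(-¼))*h + 0/9 = (6 + 7/4)*h + (⅑)*0 = 31*h/4 + 0 = 31*h/4)
√(R(-12) + (-107 - 1*(-76))) = √((31/4)*(-12) + (-107 - 1*(-76))) = √(-93 + (-107 + 76)) = √(-93 - 31) = √(-124) = 2*I*√31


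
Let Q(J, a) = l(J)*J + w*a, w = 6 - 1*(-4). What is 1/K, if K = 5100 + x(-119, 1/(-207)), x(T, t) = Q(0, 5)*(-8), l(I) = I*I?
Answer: 1/4700 ≈ 0.00021277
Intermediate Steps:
w = 10 (w = 6 + 4 = 10)
l(I) = I²
Q(J, a) = J³ + 10*a (Q(J, a) = J²*J + 10*a = J³ + 10*a)
x(T, t) = -400 (x(T, t) = (0³ + 10*5)*(-8) = (0 + 50)*(-8) = 50*(-8) = -400)
K = 4700 (K = 5100 - 400 = 4700)
1/K = 1/4700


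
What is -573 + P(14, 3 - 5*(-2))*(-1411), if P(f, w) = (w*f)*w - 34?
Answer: -3291025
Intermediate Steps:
P(f, w) = -34 + f*w² (P(f, w) = (f*w)*w - 34 = f*w² - 34 = -34 + f*w²)
-573 + P(14, 3 - 5*(-2))*(-1411) = -573 + (-34 + 14*(3 - 5*(-2))²)*(-1411) = -573 + (-34 + 14*(3 + 10)²)*(-1411) = -573 + (-34 + 14*13²)*(-1411) = -573 + (-34 + 14*169)*(-1411) = -573 + (-34 + 2366)*(-1411) = -573 + 2332*(-1411) = -573 - 3290452 = -3291025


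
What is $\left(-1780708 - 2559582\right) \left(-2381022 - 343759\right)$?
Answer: $11826339726490$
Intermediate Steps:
$\left(-1780708 - 2559582\right) \left(-2381022 - 343759\right) = \left(-4340290\right) \left(-2724781\right) = 11826339726490$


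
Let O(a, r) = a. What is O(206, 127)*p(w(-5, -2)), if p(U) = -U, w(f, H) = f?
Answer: 1030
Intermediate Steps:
O(206, 127)*p(w(-5, -2)) = 206*(-1*(-5)) = 206*5 = 1030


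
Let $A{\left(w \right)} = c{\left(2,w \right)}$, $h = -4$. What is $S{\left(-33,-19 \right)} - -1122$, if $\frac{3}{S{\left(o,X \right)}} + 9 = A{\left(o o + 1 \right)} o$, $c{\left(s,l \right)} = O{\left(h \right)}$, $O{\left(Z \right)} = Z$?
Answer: $\frac{46003}{41} \approx 1122.0$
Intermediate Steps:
$c{\left(s,l \right)} = -4$
$A{\left(w \right)} = -4$
$S{\left(o,X \right)} = \frac{3}{-9 - 4 o}$
$S{\left(-33,-19 \right)} - -1122 = \frac{3}{-9 - -132} - -1122 = \frac{3}{-9 + 132} + 1122 = \frac{3}{123} + 1122 = 3 \cdot \frac{1}{123} + 1122 = \frac{1}{41} + 1122 = \frac{46003}{41}$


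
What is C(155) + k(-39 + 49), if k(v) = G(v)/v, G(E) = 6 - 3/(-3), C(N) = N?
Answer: 1557/10 ≈ 155.70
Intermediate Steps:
G(E) = 7 (G(E) = 6 - 3*(-⅓) = 6 + 1 = 7)
k(v) = 7/v
C(155) + k(-39 + 49) = 155 + 7/(-39 + 49) = 155 + 7/10 = 1557/10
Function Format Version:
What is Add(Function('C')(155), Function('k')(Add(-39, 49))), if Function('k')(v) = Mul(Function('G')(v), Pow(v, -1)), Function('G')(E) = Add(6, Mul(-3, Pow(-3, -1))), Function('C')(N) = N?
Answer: Rational(1557, 10) ≈ 155.70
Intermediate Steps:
Function('G')(E) = 7 (Function('G')(E) = Add(6, Mul(-3, Rational(-1, 3))) = Add(6, 1) = 7)
Function('k')(v) = Mul(7, Pow(v, -1))
Add(Function('C')(155), Function('k')(Add(-39, 49))) = Add(155, Mul(7, Pow(Add(-39, 49), -1))) = Add(155, Mul(7, Pow(10, -1))) = Add(155, Mul(7, Rational(1, 10))) = Add(155, Rational(7, 10)) = Rational(1557, 10)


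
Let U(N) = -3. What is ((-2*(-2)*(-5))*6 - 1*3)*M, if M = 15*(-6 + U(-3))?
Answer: 16605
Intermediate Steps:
M = -135 (M = 15*(-6 - 3) = 15*(-9) = -135)
((-2*(-2)*(-5))*6 - 1*3)*M = ((-2*(-2)*(-5))*6 - 1*3)*(-135) = ((4*(-5))*6 - 3)*(-135) = (-20*6 - 3)*(-135) = (-120 - 3)*(-135) = -123*(-135) = 16605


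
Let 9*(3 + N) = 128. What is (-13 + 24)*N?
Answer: 1111/9 ≈ 123.44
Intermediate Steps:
N = 101/9 (N = -3 + (⅑)*128 = -3 + 128/9 = 101/9 ≈ 11.222)
(-13 + 24)*N = (-13 + 24)*(101/9) = 11*(101/9) = 1111/9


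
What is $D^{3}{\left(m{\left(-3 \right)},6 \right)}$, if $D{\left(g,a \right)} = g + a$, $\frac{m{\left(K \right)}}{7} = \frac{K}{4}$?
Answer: $\frac{27}{64} \approx 0.42188$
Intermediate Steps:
$m{\left(K \right)} = \frac{7 K}{4}$ ($m{\left(K \right)} = 7 \frac{K}{4} = \frac{7 K}{4}$)
$D{\left(g,a \right)} = a + g$
$D^{3}{\left(m{\left(-3 \right)},6 \right)} = \left(6 + \frac{7}{4} \left(-3\right)\right)^{3} = \left(6 - \frac{21}{4}\right)^{3} = \left(\frac{3}{4}\right)^{3} = \frac{27}{64}$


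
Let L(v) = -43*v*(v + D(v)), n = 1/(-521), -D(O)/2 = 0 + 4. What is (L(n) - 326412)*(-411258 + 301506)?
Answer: 9724222444308168/271441 ≈ 3.5824e+10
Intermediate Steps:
D(O) = -8 (D(O) = -2*(0 + 4) = -2*4 = -8)
n = -1/521 ≈ -0.0019194
L(v) = -43*v*(-8 + v) (L(v) = -43*v*(v - 8) = -43*v*(-8 + v))
(L(n) - 326412)*(-411258 + 301506) = (43*(-1/521)*(8 - 1*(-1/521)) - 326412)*(-411258 + 301506) = (43*(-1/521)*(8 + 1/521) - 326412)*(-109752) = (43*(-1/521)*(4169/521) - 326412)*(-109752) = (-179267/271441 - 326412)*(-109752) = -88601778959/271441*(-109752) = 9724222444308168/271441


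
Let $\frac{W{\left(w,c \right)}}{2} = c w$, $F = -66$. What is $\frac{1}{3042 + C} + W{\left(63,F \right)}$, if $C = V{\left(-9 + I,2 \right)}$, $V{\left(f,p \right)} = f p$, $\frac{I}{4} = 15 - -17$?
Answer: $- \frac{27276479}{3280} \approx -8316.0$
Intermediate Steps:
$I = 128$ ($I = 4 \left(15 - -17\right) = 4 \left(15 + 17\right) = 4 \cdot 32 = 128$)
$W{\left(w,c \right)} = 2 c w$
$C = 238$ ($C = \left(-9 + 128\right) 2 = 119 \cdot 2 = 238$)
$\frac{1}{3042 + C} + W{\left(63,F \right)} = \frac{1}{3042 + 238} + 2 \left(-66\right) 63 = \frac{1}{3280} - 8316 = - \frac{27276479}{3280}$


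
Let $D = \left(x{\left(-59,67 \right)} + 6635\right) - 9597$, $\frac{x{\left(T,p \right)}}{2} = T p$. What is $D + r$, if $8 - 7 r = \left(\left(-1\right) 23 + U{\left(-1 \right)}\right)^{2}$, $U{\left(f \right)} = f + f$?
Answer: $- \frac{76693}{7} \approx -10956.0$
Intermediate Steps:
$x{\left(T,p \right)} = 2 T p$
$U{\left(f \right)} = 2 f$
$D = -10868$ ($D = \left(2 \left(-59\right) 67 + 6635\right) - 9597 = \left(-7906 + 6635\right) - 9597 = -1271 - 9597 = -10868$)
$r = - \frac{617}{7}$ ($r = \frac{8}{7} - \frac{\left(\left(-1\right) 23 + 2 \left(-1\right)\right)^{2}}{7} = \frac{8}{7} - \frac{\left(-23 - 2\right)^{2}}{7} = \frac{8}{7} - \frac{\left(-25\right)^{2}}{7} = \frac{8}{7} - \frac{625}{7} = - \frac{617}{7} \approx -88.143$)
$D + r = -10868 - \frac{617}{7} = - \frac{76693}{7}$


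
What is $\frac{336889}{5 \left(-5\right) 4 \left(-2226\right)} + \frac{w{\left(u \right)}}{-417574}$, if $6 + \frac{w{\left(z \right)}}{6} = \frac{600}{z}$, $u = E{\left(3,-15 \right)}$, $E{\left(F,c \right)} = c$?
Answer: $\frac{10052680349}{6639426600} \approx 1.5141$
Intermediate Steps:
$u = -15$
$w{\left(z \right)} = -36 + \frac{3600}{z}$ ($w{\left(z \right)} = -36 + 6 \frac{600}{z} = -36 + \frac{3600}{z}$)
$\frac{336889}{5 \left(-5\right) 4 \left(-2226\right)} + \frac{w{\left(u \right)}}{-417574} = \frac{336889}{5 \left(-5\right) 4 \left(-2226\right)} + \frac{-36 + \frac{3600}{-15}}{-417574} = \frac{336889}{\left(-25\right) 4 \left(-2226\right)} + \left(-36 + 3600 \left(- \frac{1}{15}\right)\right) \left(- \frac{1}{417574}\right) = \frac{336889}{\left(-100\right) \left(-2226\right)} + \left(-36 - 240\right) \left(- \frac{1}{417574}\right) = \frac{336889}{222600} - - \frac{138}{208787} = 336889 \cdot \frac{1}{222600} + \frac{138}{208787} = \frac{48127}{31800} + \frac{138}{208787} = \frac{10052680349}{6639426600}$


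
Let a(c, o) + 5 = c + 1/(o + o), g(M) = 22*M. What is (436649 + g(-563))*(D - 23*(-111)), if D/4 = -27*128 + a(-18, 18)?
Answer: -14462559986/3 ≈ -4.8209e+9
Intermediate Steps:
a(c, o) = -5 + c + 1/(2*o) (a(c, o) = -5 + (c + 1/(o + o)) = -5 + (c + 1/(2*o)) = -5 + c + 1/(2*o))
D = -125243/9 (D = 4*(-27*128 + (-5 - 18 + (½)/18)) = 4*(-3456 + (-5 - 18 + (½)*(1/18))) = 4*(-3456 + (-5 - 18 + 1/36)) = 4*(-3456 - 827/36) = 4*(-125243/36) = -125243/9 ≈ -13916.)
(436649 + g(-563))*(D - 23*(-111)) = (436649 + 22*(-563))*(-125243/9 - 23*(-111)) = (436649 - 12386)*(-125243/9 + 2553) = 424263*(-102266/9) = -14462559986/3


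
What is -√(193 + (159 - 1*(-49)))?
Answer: -√401 ≈ -20.025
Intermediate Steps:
-√(193 + (159 - 1*(-49))) = -√(193 + (159 + 49)) = -√(193 + 208) = -√401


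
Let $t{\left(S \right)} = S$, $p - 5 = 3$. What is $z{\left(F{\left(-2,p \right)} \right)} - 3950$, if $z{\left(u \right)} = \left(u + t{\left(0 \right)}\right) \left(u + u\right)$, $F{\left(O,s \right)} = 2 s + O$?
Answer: $-3558$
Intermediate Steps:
$p = 8$ ($p = 5 + 3 = 8$)
$F{\left(O,s \right)} = O + 2 s$
$z{\left(u \right)} = 2 u^{2}$ ($z{\left(u \right)} = \left(u + 0\right) \left(u + u\right) = u 2 u = 2 u^{2}$)
$z{\left(F{\left(-2,p \right)} \right)} - 3950 = 2 \left(-2 + 2 \cdot 8\right)^{2} - 3950 = 2 \left(-2 + 16\right)^{2} - 3950 = 2 \cdot 14^{2} - 3950 = 2 \cdot 196 - 3950 = 392 - 3950 = -3558$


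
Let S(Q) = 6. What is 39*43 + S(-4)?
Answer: 1683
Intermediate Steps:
39*43 + S(-4) = 39*43 + 6 = 1677 + 6 = 1683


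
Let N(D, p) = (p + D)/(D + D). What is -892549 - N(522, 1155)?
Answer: -310607611/348 ≈ -8.9255e+5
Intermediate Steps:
N(D, p) = (D + p)/(2*D) (N(D, p) = (D + p)/((2*D)) = (D + p)*(1/(2*D)) = (D + p)/(2*D))
-892549 - N(522, 1155) = -892549 - (522 + 1155)/(2*522) = -892549 - 1677/(2*522) = -892549 - 1*559/348 = -892549 - 559/348 = -310607611/348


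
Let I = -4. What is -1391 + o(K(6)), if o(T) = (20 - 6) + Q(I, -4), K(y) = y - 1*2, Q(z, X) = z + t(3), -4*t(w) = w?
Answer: -5527/4 ≈ -1381.8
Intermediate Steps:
t(w) = -w/4
Q(z, X) = -¾ + z (Q(z, X) = z - ¼*3 = z - ¾ = -¾ + z)
K(y) = -2 + y (K(y) = y - 2 = -2 + y)
o(T) = 37/4 (o(T) = (20 - 6) + (-¾ - 4) = 14 - 19/4 = 37/4)
-1391 + o(K(6)) = -1391 + 37/4 = -5527/4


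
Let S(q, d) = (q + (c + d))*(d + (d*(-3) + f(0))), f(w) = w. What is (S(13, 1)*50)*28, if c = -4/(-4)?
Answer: -42000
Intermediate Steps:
c = 1 (c = -4*(-1/4) = 1)
S(q, d) = -2*d*(1 + d + q) (S(q, d) = (q + (1 + d))*(d + (d*(-3) + 0)) = (1 + d + q)*(d + (-3*d + 0)) = (1 + d + q)*(d - 3*d) = (1 + d + q)*(-2*d) = -2*d*(1 + d + q))
(S(13, 1)*50)*28 = ((2*1*(-1 - 1*1 - 1*13))*50)*28 = ((2*1*(-1 - 1 - 13))*50)*28 = ((2*1*(-15))*50)*28 = -30*50*28 = -1500*28 = -42000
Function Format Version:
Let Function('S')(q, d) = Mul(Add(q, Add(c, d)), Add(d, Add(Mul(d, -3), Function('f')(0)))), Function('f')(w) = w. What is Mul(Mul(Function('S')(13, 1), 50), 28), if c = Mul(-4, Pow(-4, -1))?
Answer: -42000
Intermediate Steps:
c = 1 (c = Mul(-4, Rational(-1, 4)) = 1)
Function('S')(q, d) = Mul(-2, d, Add(1, d, q)) (Function('S')(q, d) = Mul(Add(q, Add(1, d)), Add(d, Add(Mul(d, -3), 0))) = Mul(Add(1, d, q), Add(d, Add(Mul(-3, d), 0))) = Mul(Add(1, d, q), Add(d, Mul(-3, d))) = Mul(Add(1, d, q), Mul(-2, d)) = Mul(-2, d, Add(1, d, q)))
Mul(Mul(Function('S')(13, 1), 50), 28) = Mul(Mul(Mul(2, 1, Add(-1, Mul(-1, 1), Mul(-1, 13))), 50), 28) = Mul(Mul(Mul(2, 1, Add(-1, -1, -13)), 50), 28) = Mul(Mul(Mul(2, 1, -15), 50), 28) = Mul(Mul(-30, 50), 28) = Mul(-1500, 28) = -42000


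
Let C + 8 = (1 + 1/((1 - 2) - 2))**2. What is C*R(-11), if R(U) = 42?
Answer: -952/3 ≈ -317.33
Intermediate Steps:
C = -68/9 (C = -8 + (1 + 1/((1 - 2) - 2))**2 = -8 + (1 + 1/(-1 - 2))**2 = -8 + (1 + 1/(-3))**2 = -8 + (1 - 1/3)**2 = -8 + (2/3)**2 = -8 + 4/9 = -68/9 ≈ -7.5556)
C*R(-11) = -68/9*42 = -952/3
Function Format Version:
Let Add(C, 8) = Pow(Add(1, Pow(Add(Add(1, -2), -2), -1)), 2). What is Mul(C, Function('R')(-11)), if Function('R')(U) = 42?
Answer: Rational(-952, 3) ≈ -317.33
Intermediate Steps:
C = Rational(-68, 9) (C = Add(-8, Pow(Add(1, Pow(Add(Add(1, -2), -2), -1)), 2)) = Add(-8, Pow(Add(1, Pow(Add(-1, -2), -1)), 2)) = Add(-8, Pow(Add(1, Pow(-3, -1)), 2)) = Add(-8, Pow(Add(1, Rational(-1, 3)), 2)) = Add(-8, Pow(Rational(2, 3), 2)) = Add(-8, Rational(4, 9)) = Rational(-68, 9) ≈ -7.5556)
Mul(C, Function('R')(-11)) = Mul(Rational(-68, 9), 42) = Rational(-952, 3)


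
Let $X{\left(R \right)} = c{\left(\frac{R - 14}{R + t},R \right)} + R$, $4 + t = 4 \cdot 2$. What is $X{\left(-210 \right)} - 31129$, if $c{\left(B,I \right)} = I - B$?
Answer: $- \frac{3249659}{103} \approx -31550.0$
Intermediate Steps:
$t = 4$ ($t = -4 + 4 \cdot 2 = -4 + 8 = 4$)
$X{\left(R \right)} = 2 R - \frac{-14 + R}{4 + R}$ ($X{\left(R \right)} = \left(R - \frac{R - 14}{R + 4}\right) + R = \left(R - \frac{-14 + R}{4 + R}\right) + R = 2 R - \frac{-14 + R}{4 + R}$)
$X{\left(-210 \right)} - 31129 = \frac{14 - -210 + 2 \left(-210\right) \left(4 - 210\right)}{4 - 210} - 31129 = \frac{14 + 210 + 2 \left(-210\right) \left(-206\right)}{-206} - 31129 = - \frac{14 + 210 + 86520}{206} - 31129 = \left(- \frac{1}{206}\right) 86744 - 31129 = - \frac{43372}{103} - 31129 = - \frac{3249659}{103}$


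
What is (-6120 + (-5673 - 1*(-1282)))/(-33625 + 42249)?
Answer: -10511/8624 ≈ -1.2188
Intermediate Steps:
(-6120 + (-5673 - 1*(-1282)))/(-33625 + 42249) = (-6120 + (-5673 + 1282))/8624 = (-6120 - 4391)*(1/8624) = -10511*1/8624 = -10511/8624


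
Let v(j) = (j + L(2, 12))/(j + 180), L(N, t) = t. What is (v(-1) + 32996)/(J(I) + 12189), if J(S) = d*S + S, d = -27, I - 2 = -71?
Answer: 1968765/834319 ≈ 2.3597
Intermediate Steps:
I = -69 (I = 2 - 71 = -69)
v(j) = (12 + j)/(180 + j) (v(j) = (j + 12)/(j + 180) = (12 + j)/(180 + j))
J(S) = -26*S (J(S) = -27*S + S = -26*S)
(v(-1) + 32996)/(J(I) + 12189) = ((12 - 1)/(180 - 1) + 32996)/(-26*(-69) + 12189) = (11/179 + 32996)/(1794 + 12189) = ((1/179)*11 + 32996)/13983 = (11/179 + 32996)*(1/13983) = (5906295/179)*(1/13983) = 1968765/834319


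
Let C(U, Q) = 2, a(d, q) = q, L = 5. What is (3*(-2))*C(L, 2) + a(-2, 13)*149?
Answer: 1925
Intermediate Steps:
(3*(-2))*C(L, 2) + a(-2, 13)*149 = (3*(-2))*2 + 13*149 = -6*2 + 1937 = -12 + 1937 = 1925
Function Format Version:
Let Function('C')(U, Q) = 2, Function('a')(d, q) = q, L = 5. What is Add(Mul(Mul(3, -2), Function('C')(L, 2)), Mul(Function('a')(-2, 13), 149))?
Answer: 1925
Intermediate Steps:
Add(Mul(Mul(3, -2), Function('C')(L, 2)), Mul(Function('a')(-2, 13), 149)) = Add(Mul(Mul(3, -2), 2), Mul(13, 149)) = Add(Mul(-6, 2), 1937) = Add(-12, 1937) = 1925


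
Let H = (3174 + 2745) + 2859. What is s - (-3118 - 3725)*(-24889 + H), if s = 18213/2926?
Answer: -322584380385/2926 ≈ -1.1025e+8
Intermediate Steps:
s = 18213/2926 (s = 18213*(1/2926) = 18213/2926 ≈ 6.2245)
H = 8778 (H = 5919 + 2859 = 8778)
s - (-3118 - 3725)*(-24889 + H) = 18213/2926 - (-3118 - 3725)*(-24889 + 8778) = 18213/2926 - (-6843)*(-16111) = 18213/2926 - 1*110247573 = 18213/2926 - 110247573 = -322584380385/2926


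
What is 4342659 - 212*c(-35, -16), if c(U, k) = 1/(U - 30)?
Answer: 282273047/65 ≈ 4.3427e+6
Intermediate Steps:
c(U, k) = 1/(-30 + U)
4342659 - 212*c(-35, -16) = 4342659 - 212/(-30 - 35) = 4342659 - 212/(-65) = 4342659 - 212*(-1)/65 = 4342659 - 1*(-212/65) = 4342659 + 212/65 = 282273047/65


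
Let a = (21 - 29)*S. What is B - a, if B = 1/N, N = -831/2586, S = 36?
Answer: 78914/277 ≈ 284.89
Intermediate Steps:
N = -277/862 (N = -831*1/2586 = -277/862 ≈ -0.32135)
a = -288 (a = (21 - 29)*36 = -8*36 = -288)
B = -862/277 (B = 1/(-277/862) = -862/277 ≈ -3.1119)
B - a = -862/277 - 1*(-288) = -862/277 + 288 = 78914/277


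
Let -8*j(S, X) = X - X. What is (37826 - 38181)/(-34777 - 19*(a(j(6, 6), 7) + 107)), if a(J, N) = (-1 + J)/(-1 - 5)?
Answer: 2130/220879 ≈ 0.0096433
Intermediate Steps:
j(S, X) = 0 (j(S, X) = -(X - X)/8 = -1/8*0 = 0)
a(J, N) = 1/6 - J/6 (a(J, N) = (-1 + J)/(-6) = (-1 + J)*(-1/6) = 1/6 - J/6)
(37826 - 38181)/(-34777 - 19*(a(j(6, 6), 7) + 107)) = (37826 - 38181)/(-34777 - 19*((1/6 - 1/6*0) + 107)) = -355/(-34777 - 19*((1/6 + 0) + 107)) = -355/(-34777 - 19*(1/6 + 107)) = -355/(-34777 - 19*643/6) = -355/(-34777 - 12217/6) = -355/(-220879/6) = -355*(-6/220879) = 2130/220879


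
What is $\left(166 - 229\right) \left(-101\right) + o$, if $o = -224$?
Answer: $6139$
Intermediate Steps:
$\left(166 - 229\right) \left(-101\right) + o = \left(166 - 229\right) \left(-101\right) - 224 = \left(-63\right) \left(-101\right) - 224 = 6363 - 224 = 6139$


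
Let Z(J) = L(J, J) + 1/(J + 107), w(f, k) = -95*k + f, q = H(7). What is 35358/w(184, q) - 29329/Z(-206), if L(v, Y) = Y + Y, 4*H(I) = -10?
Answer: 1777381759/11461709 ≈ 155.07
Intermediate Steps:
H(I) = -5/2 (H(I) = (¼)*(-10) = -5/2)
q = -5/2 ≈ -2.5000
w(f, k) = f - 95*k
L(v, Y) = 2*Y
Z(J) = 1/(107 + J) + 2*J (Z(J) = 2*J + 1/(J + 107) = 2*J + 1/(107 + J) = 1/(107 + J) + 2*J)
35358/w(184, q) - 29329/Z(-206) = 35358/(184 - 95*(-5/2)) - 29329*(107 - 206)/(1 + 2*(-206)² + 214*(-206)) = 35358/(184 + 475/2) - 29329*(-99/(1 + 2*42436 - 44084)) = 35358/(843/2) - 29329*(-99/(1 + 84872 - 44084)) = 35358*(2/843) - 29329/((-1/99*40789)) = 23572/281 - 29329/(-40789/99) = 23572/281 - 29329*(-99/40789) = 23572/281 + 2903571/40789 = 1777381759/11461709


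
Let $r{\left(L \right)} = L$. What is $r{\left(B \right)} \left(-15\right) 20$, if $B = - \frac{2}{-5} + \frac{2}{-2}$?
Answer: $180$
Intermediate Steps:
$B = - \frac{3}{5}$ ($B = \left(-2\right) \left(- \frac{1}{5}\right) + 2 \left(- \frac{1}{2}\right) = \frac{2}{5} - 1 = - \frac{3}{5} \approx -0.6$)
$r{\left(B \right)} \left(-15\right) 20 = \left(- \frac{3}{5}\right) \left(-15\right) 20 = 9 \cdot 20 = 180$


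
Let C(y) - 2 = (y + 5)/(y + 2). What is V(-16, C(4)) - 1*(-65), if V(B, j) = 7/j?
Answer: 67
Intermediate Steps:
C(y) = 2 + (5 + y)/(2 + y) (C(y) = 2 + (y + 5)/(y + 2) = 2 + (5 + y)/(2 + y))
V(-16, C(4)) - 1*(-65) = 7/((3*(3 + 4)/(2 + 4))) - 1*(-65) = 7/((3*7/6)) + 65 = 7/((3*(⅙)*7)) + 65 = 7/(7/2) + 65 = 7*(2/7) + 65 = 2 + 65 = 67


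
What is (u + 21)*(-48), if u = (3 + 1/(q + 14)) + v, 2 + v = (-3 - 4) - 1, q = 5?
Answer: -12816/19 ≈ -674.53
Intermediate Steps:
v = -10 (v = -2 + ((-3 - 4) - 1) = -2 + (-7 - 1) = -2 - 8 = -10)
u = -132/19 (u = (3 + 1/(5 + 14)) - 10 = (3 + 1/19) - 10 = 58/19 - 10 = -132/19 ≈ -6.9474)
(u + 21)*(-48) = (-132/19 + 21)*(-48) = (267/19)*(-48) = -12816/19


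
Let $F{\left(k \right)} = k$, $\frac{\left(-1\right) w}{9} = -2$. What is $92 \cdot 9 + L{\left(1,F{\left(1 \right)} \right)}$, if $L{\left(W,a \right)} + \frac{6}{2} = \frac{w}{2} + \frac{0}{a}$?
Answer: $834$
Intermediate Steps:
$w = 18$ ($w = \left(-9\right) \left(-2\right) = 18$)
$L{\left(W,a \right)} = 6$ ($L{\left(W,a \right)} = -3 + \left(\frac{18}{2} + \frac{0}{a}\right) = -3 + \left(18 \cdot \frac{1}{2} + 0\right) = -3 + \left(9 + 0\right) = -3 + 9 = 6$)
$92 \cdot 9 + L{\left(1,F{\left(1 \right)} \right)} = 92 \cdot 9 + 6 = 828 + 6 = 834$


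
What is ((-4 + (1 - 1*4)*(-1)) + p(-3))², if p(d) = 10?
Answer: 81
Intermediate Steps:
((-4 + (1 - 1*4)*(-1)) + p(-3))² = ((-4 + (1 - 1*4)*(-1)) + 10)² = ((-4 + (1 - 4)*(-1)) + 10)² = ((-4 - 3*(-1)) + 10)² = ((-4 + 3) + 10)² = (-1 + 10)² = 9² = 81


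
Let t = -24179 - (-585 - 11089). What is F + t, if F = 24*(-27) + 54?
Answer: -13099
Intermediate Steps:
F = -594 (F = -648 + 54 = -594)
t = -12505 (t = -24179 - 1*(-11674) = -24179 + 11674 = -12505)
F + t = -594 - 12505 = -13099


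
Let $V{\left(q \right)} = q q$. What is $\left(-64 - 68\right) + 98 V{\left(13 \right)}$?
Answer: $16430$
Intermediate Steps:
$V{\left(q \right)} = q^{2}$
$\left(-64 - 68\right) + 98 V{\left(13 \right)} = \left(-64 - 68\right) + 98 \cdot 13^{2} = \left(-64 - 68\right) + 98 \cdot 169 = -132 + 16562 = 16430$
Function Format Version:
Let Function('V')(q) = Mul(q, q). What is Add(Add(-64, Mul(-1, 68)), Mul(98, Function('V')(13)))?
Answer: 16430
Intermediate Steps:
Function('V')(q) = Pow(q, 2)
Add(Add(-64, Mul(-1, 68)), Mul(98, Function('V')(13))) = Add(Add(-64, Mul(-1, 68)), Mul(98, Pow(13, 2))) = Add(Add(-64, -68), Mul(98, 169)) = Add(-132, 16562) = 16430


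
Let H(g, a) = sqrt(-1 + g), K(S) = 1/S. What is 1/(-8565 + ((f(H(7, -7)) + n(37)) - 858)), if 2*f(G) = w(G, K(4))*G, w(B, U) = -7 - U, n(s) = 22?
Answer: -300832/2828119109 + 116*sqrt(6)/2828119109 ≈ -0.00010627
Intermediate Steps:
f(G) = -29*G/8 (f(G) = ((-7 - 1/4)*G)/2 = (-29*G/4)/2 = -29*G/8)
1/(-8565 + ((f(H(7, -7)) + n(37)) - 858)) = 1/(-8565 + ((-29*sqrt(-1 + 7)/8 + 22) - 858)) = 1/(-8565 + ((-29*sqrt(6)/8 + 22) - 858)) = 1/(-8565 + ((22 - 29*sqrt(6)/8) - 858)) = 1/(-8565 + (-836 - 29*sqrt(6)/8)) = 1/(-9401 - 29*sqrt(6)/8)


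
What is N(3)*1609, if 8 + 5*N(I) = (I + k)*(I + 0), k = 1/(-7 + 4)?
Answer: 0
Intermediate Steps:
k = -⅓ (k = 1/(-3) = -⅓ ≈ -0.33333)
N(I) = -8/5 + I*(-⅓ + I)/5 (N(I) = -8/5 + ((I - ⅓)*(I + 0))/5 = -8/5 + ((-⅓ + I)*I)/5 = -8/5 + (I*(-⅓ + I))/5 = -8/5 + I*(-⅓ + I)/5)
N(3)*1609 = (-8/5 - 1/15*3 + (⅕)*3²)*1609 = (-8/5 - ⅕ + (⅕)*9)*1609 = (-8/5 - ⅕ + 9/5)*1609 = 0*1609 = 0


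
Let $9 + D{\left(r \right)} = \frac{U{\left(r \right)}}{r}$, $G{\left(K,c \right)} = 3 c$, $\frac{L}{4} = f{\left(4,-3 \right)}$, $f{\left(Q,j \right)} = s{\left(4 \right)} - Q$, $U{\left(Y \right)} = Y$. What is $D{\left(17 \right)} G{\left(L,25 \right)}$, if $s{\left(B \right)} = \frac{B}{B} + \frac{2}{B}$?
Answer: $-600$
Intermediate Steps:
$s{\left(B \right)} = 1 + \frac{2}{B}$
$f{\left(Q,j \right)} = \frac{3}{2} - Q$ ($f{\left(Q,j \right)} = \frac{2 + 4}{4} - Q = \frac{1}{4} \cdot 6 - Q = \frac{3}{2} - Q$)
$L = -10$ ($L = 4 \left(\frac{3}{2} - 4\right) = 4 \left(- \frac{5}{2}\right) = -10$)
$D{\left(r \right)} = -8$ ($D{\left(r \right)} = -9 + \frac{r}{r} = -9 + 1 = -8$)
$D{\left(17 \right)} G{\left(L,25 \right)} = - 8 \cdot 3 \cdot 25 = \left(-8\right) 75 = -600$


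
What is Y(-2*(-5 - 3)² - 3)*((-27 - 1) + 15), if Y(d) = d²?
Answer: -223093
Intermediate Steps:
Y(-2*(-5 - 3)² - 3)*((-27 - 1) + 15) = (-2*(-5 - 3)² - 3)²*((-27 - 1) + 15) = (-2*(-8)² - 3)²*(-28 + 15) = (-2*64 - 3)²*(-13) = (-128 - 3)²*(-13) = (-131)²*(-13) = 17161*(-13) = -223093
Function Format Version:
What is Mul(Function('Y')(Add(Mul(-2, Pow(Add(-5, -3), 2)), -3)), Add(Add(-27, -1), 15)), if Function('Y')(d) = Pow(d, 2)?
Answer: -223093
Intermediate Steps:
Mul(Function('Y')(Add(Mul(-2, Pow(Add(-5, -3), 2)), -3)), Add(Add(-27, -1), 15)) = Mul(Pow(Add(Mul(-2, Pow(Add(-5, -3), 2)), -3), 2), Add(Add(-27, -1), 15)) = Mul(Pow(Add(Mul(-2, Pow(-8, 2)), -3), 2), Add(-28, 15)) = Mul(Pow(Add(Mul(-2, 64), -3), 2), -13) = Mul(Pow(Add(-128, -3), 2), -13) = Mul(Pow(-131, 2), -13) = Mul(17161, -13) = -223093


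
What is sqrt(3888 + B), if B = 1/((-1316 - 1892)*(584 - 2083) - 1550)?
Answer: sqrt(9983336679849786)/1602414 ≈ 62.354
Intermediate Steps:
B = 1/4807242 (B = 1/(-3208*(-1499) - 1550) = 1/(4808792 - 1550) = 1/4807242 ≈ 2.0802e-7)
sqrt(3888 + B) = sqrt(3888 + 1/4807242) = sqrt(18690556897/4807242) = sqrt(9983336679849786)/1602414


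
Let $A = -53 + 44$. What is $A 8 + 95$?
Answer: $23$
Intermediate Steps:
$A = -9$
$A 8 + 95 = \left(-9\right) 8 + 95 = -72 + 95 = 23$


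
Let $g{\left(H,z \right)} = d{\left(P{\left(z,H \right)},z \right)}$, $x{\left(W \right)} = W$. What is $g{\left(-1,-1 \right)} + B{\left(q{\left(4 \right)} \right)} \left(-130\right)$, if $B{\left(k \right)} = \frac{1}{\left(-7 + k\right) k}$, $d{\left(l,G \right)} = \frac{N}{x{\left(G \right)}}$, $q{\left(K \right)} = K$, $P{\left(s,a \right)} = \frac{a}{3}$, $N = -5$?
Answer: $\frac{95}{6} \approx 15.833$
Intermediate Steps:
$P{\left(s,a \right)} = \frac{a}{3}$ ($P{\left(s,a \right)} = a \frac{1}{3} = \frac{a}{3}$)
$d{\left(l,G \right)} = - \frac{5}{G}$
$B{\left(k \right)} = \frac{1}{k \left(-7 + k\right)}$
$g{\left(H,z \right)} = - \frac{5}{z}$
$g{\left(-1,-1 \right)} + B{\left(q{\left(4 \right)} \right)} \left(-130\right) = - \frac{5}{-1} + \frac{1}{4 \left(-7 + 4\right)} \left(-130\right) = \left(-5\right) \left(-1\right) + \frac{1}{4 \left(-3\right)} \left(-130\right) = 5 + \frac{1}{4} \left(- \frac{1}{3}\right) \left(-130\right) = 5 - - \frac{65}{6} = 5 + \frac{65}{6} = \frac{95}{6}$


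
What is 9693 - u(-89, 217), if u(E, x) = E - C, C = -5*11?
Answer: 9727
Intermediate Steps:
C = -55
u(E, x) = 55 + E (u(E, x) = E - 1*(-55) = E + 55 = 55 + E)
9693 - u(-89, 217) = 9693 - (55 - 89) = 9693 - 1*(-34) = 9693 + 34 = 9727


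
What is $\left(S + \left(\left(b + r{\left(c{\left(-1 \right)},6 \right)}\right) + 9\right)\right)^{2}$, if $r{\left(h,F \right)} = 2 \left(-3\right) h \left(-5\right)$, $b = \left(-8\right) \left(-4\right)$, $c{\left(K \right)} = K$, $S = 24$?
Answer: $1225$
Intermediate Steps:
$b = 32$
$r{\left(h,F \right)} = 30 h$ ($r{\left(h,F \right)} = - 6 \left(- 5 h\right) = 30 h$)
$\left(S + \left(\left(b + r{\left(c{\left(-1 \right)},6 \right)}\right) + 9\right)\right)^{2} = \left(24 + \left(\left(32 + 30 \left(-1\right)\right) + 9\right)\right)^{2} = \left(24 + \left(\left(32 - 30\right) + 9\right)\right)^{2} = \left(24 + \left(2 + 9\right)\right)^{2} = \left(24 + 11\right)^{2} = 35^{2} = 1225$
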